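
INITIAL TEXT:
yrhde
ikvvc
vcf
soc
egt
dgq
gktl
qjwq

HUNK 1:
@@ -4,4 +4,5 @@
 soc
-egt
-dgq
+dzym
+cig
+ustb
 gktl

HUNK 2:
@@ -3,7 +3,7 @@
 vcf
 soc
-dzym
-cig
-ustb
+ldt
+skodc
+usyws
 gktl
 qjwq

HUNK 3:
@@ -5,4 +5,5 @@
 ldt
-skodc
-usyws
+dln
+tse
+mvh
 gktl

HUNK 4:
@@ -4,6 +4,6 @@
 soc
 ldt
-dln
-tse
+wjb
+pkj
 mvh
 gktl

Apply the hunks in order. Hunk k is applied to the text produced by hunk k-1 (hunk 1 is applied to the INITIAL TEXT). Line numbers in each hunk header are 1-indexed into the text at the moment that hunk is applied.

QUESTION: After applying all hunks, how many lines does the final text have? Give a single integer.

Hunk 1: at line 4 remove [egt,dgq] add [dzym,cig,ustb] -> 9 lines: yrhde ikvvc vcf soc dzym cig ustb gktl qjwq
Hunk 2: at line 3 remove [dzym,cig,ustb] add [ldt,skodc,usyws] -> 9 lines: yrhde ikvvc vcf soc ldt skodc usyws gktl qjwq
Hunk 3: at line 5 remove [skodc,usyws] add [dln,tse,mvh] -> 10 lines: yrhde ikvvc vcf soc ldt dln tse mvh gktl qjwq
Hunk 4: at line 4 remove [dln,tse] add [wjb,pkj] -> 10 lines: yrhde ikvvc vcf soc ldt wjb pkj mvh gktl qjwq
Final line count: 10

Answer: 10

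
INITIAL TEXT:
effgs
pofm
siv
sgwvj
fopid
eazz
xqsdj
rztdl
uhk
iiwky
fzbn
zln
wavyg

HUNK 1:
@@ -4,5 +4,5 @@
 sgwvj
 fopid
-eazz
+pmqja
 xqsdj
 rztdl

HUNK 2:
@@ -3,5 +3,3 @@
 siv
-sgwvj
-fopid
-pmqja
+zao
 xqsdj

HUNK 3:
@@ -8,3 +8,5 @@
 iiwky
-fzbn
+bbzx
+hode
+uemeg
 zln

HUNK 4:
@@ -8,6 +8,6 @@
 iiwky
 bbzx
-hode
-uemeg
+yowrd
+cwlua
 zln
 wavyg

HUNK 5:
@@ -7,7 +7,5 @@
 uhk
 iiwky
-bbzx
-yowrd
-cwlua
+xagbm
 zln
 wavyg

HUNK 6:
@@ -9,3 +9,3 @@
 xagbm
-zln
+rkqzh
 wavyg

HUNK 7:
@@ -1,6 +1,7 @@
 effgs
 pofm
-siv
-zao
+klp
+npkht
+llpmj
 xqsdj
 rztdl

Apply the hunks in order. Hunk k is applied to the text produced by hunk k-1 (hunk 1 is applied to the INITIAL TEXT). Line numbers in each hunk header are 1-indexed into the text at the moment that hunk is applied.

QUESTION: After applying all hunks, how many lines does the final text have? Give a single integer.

Answer: 12

Derivation:
Hunk 1: at line 4 remove [eazz] add [pmqja] -> 13 lines: effgs pofm siv sgwvj fopid pmqja xqsdj rztdl uhk iiwky fzbn zln wavyg
Hunk 2: at line 3 remove [sgwvj,fopid,pmqja] add [zao] -> 11 lines: effgs pofm siv zao xqsdj rztdl uhk iiwky fzbn zln wavyg
Hunk 3: at line 8 remove [fzbn] add [bbzx,hode,uemeg] -> 13 lines: effgs pofm siv zao xqsdj rztdl uhk iiwky bbzx hode uemeg zln wavyg
Hunk 4: at line 8 remove [hode,uemeg] add [yowrd,cwlua] -> 13 lines: effgs pofm siv zao xqsdj rztdl uhk iiwky bbzx yowrd cwlua zln wavyg
Hunk 5: at line 7 remove [bbzx,yowrd,cwlua] add [xagbm] -> 11 lines: effgs pofm siv zao xqsdj rztdl uhk iiwky xagbm zln wavyg
Hunk 6: at line 9 remove [zln] add [rkqzh] -> 11 lines: effgs pofm siv zao xqsdj rztdl uhk iiwky xagbm rkqzh wavyg
Hunk 7: at line 1 remove [siv,zao] add [klp,npkht,llpmj] -> 12 lines: effgs pofm klp npkht llpmj xqsdj rztdl uhk iiwky xagbm rkqzh wavyg
Final line count: 12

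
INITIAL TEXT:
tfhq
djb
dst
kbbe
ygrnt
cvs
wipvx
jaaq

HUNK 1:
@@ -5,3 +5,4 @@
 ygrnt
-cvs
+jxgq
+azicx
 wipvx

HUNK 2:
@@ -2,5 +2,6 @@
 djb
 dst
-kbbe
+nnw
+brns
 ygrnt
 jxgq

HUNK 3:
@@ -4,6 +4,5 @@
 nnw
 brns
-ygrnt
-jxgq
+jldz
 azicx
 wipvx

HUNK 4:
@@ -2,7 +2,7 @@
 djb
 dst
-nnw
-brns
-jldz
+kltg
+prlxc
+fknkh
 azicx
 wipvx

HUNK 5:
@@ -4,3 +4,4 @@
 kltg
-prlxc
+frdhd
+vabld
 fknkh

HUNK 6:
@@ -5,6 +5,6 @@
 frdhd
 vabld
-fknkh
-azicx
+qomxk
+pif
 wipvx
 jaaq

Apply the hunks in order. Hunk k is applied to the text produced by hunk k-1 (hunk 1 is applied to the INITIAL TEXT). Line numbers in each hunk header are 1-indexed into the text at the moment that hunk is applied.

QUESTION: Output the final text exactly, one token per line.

Answer: tfhq
djb
dst
kltg
frdhd
vabld
qomxk
pif
wipvx
jaaq

Derivation:
Hunk 1: at line 5 remove [cvs] add [jxgq,azicx] -> 9 lines: tfhq djb dst kbbe ygrnt jxgq azicx wipvx jaaq
Hunk 2: at line 2 remove [kbbe] add [nnw,brns] -> 10 lines: tfhq djb dst nnw brns ygrnt jxgq azicx wipvx jaaq
Hunk 3: at line 4 remove [ygrnt,jxgq] add [jldz] -> 9 lines: tfhq djb dst nnw brns jldz azicx wipvx jaaq
Hunk 4: at line 2 remove [nnw,brns,jldz] add [kltg,prlxc,fknkh] -> 9 lines: tfhq djb dst kltg prlxc fknkh azicx wipvx jaaq
Hunk 5: at line 4 remove [prlxc] add [frdhd,vabld] -> 10 lines: tfhq djb dst kltg frdhd vabld fknkh azicx wipvx jaaq
Hunk 6: at line 5 remove [fknkh,azicx] add [qomxk,pif] -> 10 lines: tfhq djb dst kltg frdhd vabld qomxk pif wipvx jaaq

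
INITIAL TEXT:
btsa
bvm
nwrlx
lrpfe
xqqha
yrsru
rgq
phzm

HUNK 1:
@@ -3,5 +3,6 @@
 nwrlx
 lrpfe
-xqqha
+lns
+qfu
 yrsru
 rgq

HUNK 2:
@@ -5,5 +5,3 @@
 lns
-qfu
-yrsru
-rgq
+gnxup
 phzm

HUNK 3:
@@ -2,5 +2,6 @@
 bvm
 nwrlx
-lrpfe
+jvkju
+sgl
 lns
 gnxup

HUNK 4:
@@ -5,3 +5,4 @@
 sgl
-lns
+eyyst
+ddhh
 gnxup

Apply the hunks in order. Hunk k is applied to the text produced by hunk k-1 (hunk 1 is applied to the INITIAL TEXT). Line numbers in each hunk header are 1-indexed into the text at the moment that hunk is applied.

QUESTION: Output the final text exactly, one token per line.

Hunk 1: at line 3 remove [xqqha] add [lns,qfu] -> 9 lines: btsa bvm nwrlx lrpfe lns qfu yrsru rgq phzm
Hunk 2: at line 5 remove [qfu,yrsru,rgq] add [gnxup] -> 7 lines: btsa bvm nwrlx lrpfe lns gnxup phzm
Hunk 3: at line 2 remove [lrpfe] add [jvkju,sgl] -> 8 lines: btsa bvm nwrlx jvkju sgl lns gnxup phzm
Hunk 4: at line 5 remove [lns] add [eyyst,ddhh] -> 9 lines: btsa bvm nwrlx jvkju sgl eyyst ddhh gnxup phzm

Answer: btsa
bvm
nwrlx
jvkju
sgl
eyyst
ddhh
gnxup
phzm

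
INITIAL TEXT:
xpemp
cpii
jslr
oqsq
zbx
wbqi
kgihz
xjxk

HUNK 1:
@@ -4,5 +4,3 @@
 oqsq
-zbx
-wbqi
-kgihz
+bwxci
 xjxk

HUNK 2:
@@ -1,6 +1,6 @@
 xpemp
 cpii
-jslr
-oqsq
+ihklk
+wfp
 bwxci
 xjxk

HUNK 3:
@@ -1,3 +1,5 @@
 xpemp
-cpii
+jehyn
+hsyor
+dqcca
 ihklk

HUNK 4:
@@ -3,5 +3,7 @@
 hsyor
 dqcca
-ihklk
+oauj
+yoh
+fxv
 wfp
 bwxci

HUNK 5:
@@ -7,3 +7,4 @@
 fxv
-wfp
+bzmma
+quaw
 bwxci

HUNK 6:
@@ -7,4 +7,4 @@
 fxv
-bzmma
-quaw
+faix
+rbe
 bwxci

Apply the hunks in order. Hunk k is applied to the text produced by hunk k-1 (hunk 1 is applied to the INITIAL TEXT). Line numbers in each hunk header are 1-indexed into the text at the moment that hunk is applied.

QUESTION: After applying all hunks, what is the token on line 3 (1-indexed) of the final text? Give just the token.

Answer: hsyor

Derivation:
Hunk 1: at line 4 remove [zbx,wbqi,kgihz] add [bwxci] -> 6 lines: xpemp cpii jslr oqsq bwxci xjxk
Hunk 2: at line 1 remove [jslr,oqsq] add [ihklk,wfp] -> 6 lines: xpemp cpii ihklk wfp bwxci xjxk
Hunk 3: at line 1 remove [cpii] add [jehyn,hsyor,dqcca] -> 8 lines: xpemp jehyn hsyor dqcca ihklk wfp bwxci xjxk
Hunk 4: at line 3 remove [ihklk] add [oauj,yoh,fxv] -> 10 lines: xpemp jehyn hsyor dqcca oauj yoh fxv wfp bwxci xjxk
Hunk 5: at line 7 remove [wfp] add [bzmma,quaw] -> 11 lines: xpemp jehyn hsyor dqcca oauj yoh fxv bzmma quaw bwxci xjxk
Hunk 6: at line 7 remove [bzmma,quaw] add [faix,rbe] -> 11 lines: xpemp jehyn hsyor dqcca oauj yoh fxv faix rbe bwxci xjxk
Final line 3: hsyor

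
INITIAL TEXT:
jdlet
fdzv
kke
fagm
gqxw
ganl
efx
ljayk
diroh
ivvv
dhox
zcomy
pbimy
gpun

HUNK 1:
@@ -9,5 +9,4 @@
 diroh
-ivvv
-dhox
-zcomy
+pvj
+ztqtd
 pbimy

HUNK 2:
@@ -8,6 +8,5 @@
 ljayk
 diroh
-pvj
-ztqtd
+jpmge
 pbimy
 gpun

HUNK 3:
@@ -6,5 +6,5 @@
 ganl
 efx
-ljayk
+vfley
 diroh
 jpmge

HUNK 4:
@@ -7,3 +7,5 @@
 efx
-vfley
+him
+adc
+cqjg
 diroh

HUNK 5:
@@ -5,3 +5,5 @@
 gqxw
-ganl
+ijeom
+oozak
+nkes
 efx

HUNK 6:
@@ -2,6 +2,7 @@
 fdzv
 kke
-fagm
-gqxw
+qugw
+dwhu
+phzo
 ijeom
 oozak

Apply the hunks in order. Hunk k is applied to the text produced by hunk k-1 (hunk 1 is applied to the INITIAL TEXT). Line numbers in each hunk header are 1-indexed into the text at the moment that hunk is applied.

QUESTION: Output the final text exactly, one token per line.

Answer: jdlet
fdzv
kke
qugw
dwhu
phzo
ijeom
oozak
nkes
efx
him
adc
cqjg
diroh
jpmge
pbimy
gpun

Derivation:
Hunk 1: at line 9 remove [ivvv,dhox,zcomy] add [pvj,ztqtd] -> 13 lines: jdlet fdzv kke fagm gqxw ganl efx ljayk diroh pvj ztqtd pbimy gpun
Hunk 2: at line 8 remove [pvj,ztqtd] add [jpmge] -> 12 lines: jdlet fdzv kke fagm gqxw ganl efx ljayk diroh jpmge pbimy gpun
Hunk 3: at line 6 remove [ljayk] add [vfley] -> 12 lines: jdlet fdzv kke fagm gqxw ganl efx vfley diroh jpmge pbimy gpun
Hunk 4: at line 7 remove [vfley] add [him,adc,cqjg] -> 14 lines: jdlet fdzv kke fagm gqxw ganl efx him adc cqjg diroh jpmge pbimy gpun
Hunk 5: at line 5 remove [ganl] add [ijeom,oozak,nkes] -> 16 lines: jdlet fdzv kke fagm gqxw ijeom oozak nkes efx him adc cqjg diroh jpmge pbimy gpun
Hunk 6: at line 2 remove [fagm,gqxw] add [qugw,dwhu,phzo] -> 17 lines: jdlet fdzv kke qugw dwhu phzo ijeom oozak nkes efx him adc cqjg diroh jpmge pbimy gpun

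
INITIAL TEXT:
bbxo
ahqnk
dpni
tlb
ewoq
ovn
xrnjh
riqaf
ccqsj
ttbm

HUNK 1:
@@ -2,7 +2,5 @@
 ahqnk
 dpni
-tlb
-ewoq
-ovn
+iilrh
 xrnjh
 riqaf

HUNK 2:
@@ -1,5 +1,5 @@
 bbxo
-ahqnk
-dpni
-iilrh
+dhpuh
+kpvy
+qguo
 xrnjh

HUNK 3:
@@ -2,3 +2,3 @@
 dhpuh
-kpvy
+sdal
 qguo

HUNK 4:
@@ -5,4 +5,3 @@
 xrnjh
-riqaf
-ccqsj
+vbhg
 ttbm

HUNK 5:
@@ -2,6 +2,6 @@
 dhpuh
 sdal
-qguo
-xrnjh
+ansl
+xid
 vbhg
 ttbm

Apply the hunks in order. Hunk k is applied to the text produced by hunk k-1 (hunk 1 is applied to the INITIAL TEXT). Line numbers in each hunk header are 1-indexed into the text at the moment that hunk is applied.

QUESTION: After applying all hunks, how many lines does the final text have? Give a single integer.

Answer: 7

Derivation:
Hunk 1: at line 2 remove [tlb,ewoq,ovn] add [iilrh] -> 8 lines: bbxo ahqnk dpni iilrh xrnjh riqaf ccqsj ttbm
Hunk 2: at line 1 remove [ahqnk,dpni,iilrh] add [dhpuh,kpvy,qguo] -> 8 lines: bbxo dhpuh kpvy qguo xrnjh riqaf ccqsj ttbm
Hunk 3: at line 2 remove [kpvy] add [sdal] -> 8 lines: bbxo dhpuh sdal qguo xrnjh riqaf ccqsj ttbm
Hunk 4: at line 5 remove [riqaf,ccqsj] add [vbhg] -> 7 lines: bbxo dhpuh sdal qguo xrnjh vbhg ttbm
Hunk 5: at line 2 remove [qguo,xrnjh] add [ansl,xid] -> 7 lines: bbxo dhpuh sdal ansl xid vbhg ttbm
Final line count: 7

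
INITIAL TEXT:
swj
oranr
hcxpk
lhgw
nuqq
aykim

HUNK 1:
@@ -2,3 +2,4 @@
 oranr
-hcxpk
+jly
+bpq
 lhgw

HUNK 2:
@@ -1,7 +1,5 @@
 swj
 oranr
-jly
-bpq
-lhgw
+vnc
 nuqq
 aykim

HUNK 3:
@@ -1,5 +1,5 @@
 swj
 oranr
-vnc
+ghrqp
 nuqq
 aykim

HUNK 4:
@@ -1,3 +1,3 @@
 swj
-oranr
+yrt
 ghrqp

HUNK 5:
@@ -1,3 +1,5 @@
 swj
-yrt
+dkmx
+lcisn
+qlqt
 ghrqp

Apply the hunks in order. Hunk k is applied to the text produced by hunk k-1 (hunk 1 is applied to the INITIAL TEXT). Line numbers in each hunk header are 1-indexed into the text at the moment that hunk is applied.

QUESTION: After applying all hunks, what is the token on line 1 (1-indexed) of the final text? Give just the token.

Answer: swj

Derivation:
Hunk 1: at line 2 remove [hcxpk] add [jly,bpq] -> 7 lines: swj oranr jly bpq lhgw nuqq aykim
Hunk 2: at line 1 remove [jly,bpq,lhgw] add [vnc] -> 5 lines: swj oranr vnc nuqq aykim
Hunk 3: at line 1 remove [vnc] add [ghrqp] -> 5 lines: swj oranr ghrqp nuqq aykim
Hunk 4: at line 1 remove [oranr] add [yrt] -> 5 lines: swj yrt ghrqp nuqq aykim
Hunk 5: at line 1 remove [yrt] add [dkmx,lcisn,qlqt] -> 7 lines: swj dkmx lcisn qlqt ghrqp nuqq aykim
Final line 1: swj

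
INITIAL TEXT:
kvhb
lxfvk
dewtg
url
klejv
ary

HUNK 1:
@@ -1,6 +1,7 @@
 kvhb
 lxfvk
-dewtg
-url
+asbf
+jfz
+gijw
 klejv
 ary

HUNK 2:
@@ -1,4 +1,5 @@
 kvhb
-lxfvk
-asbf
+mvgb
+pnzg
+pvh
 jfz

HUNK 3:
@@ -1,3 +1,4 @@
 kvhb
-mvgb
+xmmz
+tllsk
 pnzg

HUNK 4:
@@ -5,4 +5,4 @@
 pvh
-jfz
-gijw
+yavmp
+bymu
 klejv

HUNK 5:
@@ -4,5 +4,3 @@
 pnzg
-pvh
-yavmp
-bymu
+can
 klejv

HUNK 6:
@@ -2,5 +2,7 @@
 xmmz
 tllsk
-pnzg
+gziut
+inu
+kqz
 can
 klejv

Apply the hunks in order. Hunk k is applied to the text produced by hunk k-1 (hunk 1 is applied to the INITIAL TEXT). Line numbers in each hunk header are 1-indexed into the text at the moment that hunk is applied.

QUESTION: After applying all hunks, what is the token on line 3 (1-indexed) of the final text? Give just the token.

Hunk 1: at line 1 remove [dewtg,url] add [asbf,jfz,gijw] -> 7 lines: kvhb lxfvk asbf jfz gijw klejv ary
Hunk 2: at line 1 remove [lxfvk,asbf] add [mvgb,pnzg,pvh] -> 8 lines: kvhb mvgb pnzg pvh jfz gijw klejv ary
Hunk 3: at line 1 remove [mvgb] add [xmmz,tllsk] -> 9 lines: kvhb xmmz tllsk pnzg pvh jfz gijw klejv ary
Hunk 4: at line 5 remove [jfz,gijw] add [yavmp,bymu] -> 9 lines: kvhb xmmz tllsk pnzg pvh yavmp bymu klejv ary
Hunk 5: at line 4 remove [pvh,yavmp,bymu] add [can] -> 7 lines: kvhb xmmz tllsk pnzg can klejv ary
Hunk 6: at line 2 remove [pnzg] add [gziut,inu,kqz] -> 9 lines: kvhb xmmz tllsk gziut inu kqz can klejv ary
Final line 3: tllsk

Answer: tllsk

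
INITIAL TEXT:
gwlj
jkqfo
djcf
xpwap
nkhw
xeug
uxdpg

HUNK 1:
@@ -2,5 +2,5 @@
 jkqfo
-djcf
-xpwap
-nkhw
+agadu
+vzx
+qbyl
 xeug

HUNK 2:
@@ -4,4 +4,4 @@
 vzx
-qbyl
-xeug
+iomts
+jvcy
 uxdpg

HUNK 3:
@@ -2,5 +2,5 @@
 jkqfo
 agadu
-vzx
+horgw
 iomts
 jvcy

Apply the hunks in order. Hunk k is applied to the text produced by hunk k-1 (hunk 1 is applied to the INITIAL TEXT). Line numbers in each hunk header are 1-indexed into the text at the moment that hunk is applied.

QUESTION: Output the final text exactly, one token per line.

Hunk 1: at line 2 remove [djcf,xpwap,nkhw] add [agadu,vzx,qbyl] -> 7 lines: gwlj jkqfo agadu vzx qbyl xeug uxdpg
Hunk 2: at line 4 remove [qbyl,xeug] add [iomts,jvcy] -> 7 lines: gwlj jkqfo agadu vzx iomts jvcy uxdpg
Hunk 3: at line 2 remove [vzx] add [horgw] -> 7 lines: gwlj jkqfo agadu horgw iomts jvcy uxdpg

Answer: gwlj
jkqfo
agadu
horgw
iomts
jvcy
uxdpg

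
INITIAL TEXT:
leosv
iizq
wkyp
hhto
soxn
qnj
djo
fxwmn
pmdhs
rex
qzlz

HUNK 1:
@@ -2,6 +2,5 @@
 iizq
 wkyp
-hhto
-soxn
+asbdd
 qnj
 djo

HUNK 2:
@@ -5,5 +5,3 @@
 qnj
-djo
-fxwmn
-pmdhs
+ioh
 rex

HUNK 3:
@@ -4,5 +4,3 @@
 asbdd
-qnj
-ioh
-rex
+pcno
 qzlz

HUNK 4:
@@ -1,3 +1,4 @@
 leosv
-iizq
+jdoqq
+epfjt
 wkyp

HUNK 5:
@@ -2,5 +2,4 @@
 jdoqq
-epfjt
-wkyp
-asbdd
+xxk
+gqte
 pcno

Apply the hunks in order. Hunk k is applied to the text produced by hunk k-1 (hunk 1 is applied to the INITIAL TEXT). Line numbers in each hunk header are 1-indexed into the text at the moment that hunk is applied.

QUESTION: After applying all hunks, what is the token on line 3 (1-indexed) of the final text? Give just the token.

Answer: xxk

Derivation:
Hunk 1: at line 2 remove [hhto,soxn] add [asbdd] -> 10 lines: leosv iizq wkyp asbdd qnj djo fxwmn pmdhs rex qzlz
Hunk 2: at line 5 remove [djo,fxwmn,pmdhs] add [ioh] -> 8 lines: leosv iizq wkyp asbdd qnj ioh rex qzlz
Hunk 3: at line 4 remove [qnj,ioh,rex] add [pcno] -> 6 lines: leosv iizq wkyp asbdd pcno qzlz
Hunk 4: at line 1 remove [iizq] add [jdoqq,epfjt] -> 7 lines: leosv jdoqq epfjt wkyp asbdd pcno qzlz
Hunk 5: at line 2 remove [epfjt,wkyp,asbdd] add [xxk,gqte] -> 6 lines: leosv jdoqq xxk gqte pcno qzlz
Final line 3: xxk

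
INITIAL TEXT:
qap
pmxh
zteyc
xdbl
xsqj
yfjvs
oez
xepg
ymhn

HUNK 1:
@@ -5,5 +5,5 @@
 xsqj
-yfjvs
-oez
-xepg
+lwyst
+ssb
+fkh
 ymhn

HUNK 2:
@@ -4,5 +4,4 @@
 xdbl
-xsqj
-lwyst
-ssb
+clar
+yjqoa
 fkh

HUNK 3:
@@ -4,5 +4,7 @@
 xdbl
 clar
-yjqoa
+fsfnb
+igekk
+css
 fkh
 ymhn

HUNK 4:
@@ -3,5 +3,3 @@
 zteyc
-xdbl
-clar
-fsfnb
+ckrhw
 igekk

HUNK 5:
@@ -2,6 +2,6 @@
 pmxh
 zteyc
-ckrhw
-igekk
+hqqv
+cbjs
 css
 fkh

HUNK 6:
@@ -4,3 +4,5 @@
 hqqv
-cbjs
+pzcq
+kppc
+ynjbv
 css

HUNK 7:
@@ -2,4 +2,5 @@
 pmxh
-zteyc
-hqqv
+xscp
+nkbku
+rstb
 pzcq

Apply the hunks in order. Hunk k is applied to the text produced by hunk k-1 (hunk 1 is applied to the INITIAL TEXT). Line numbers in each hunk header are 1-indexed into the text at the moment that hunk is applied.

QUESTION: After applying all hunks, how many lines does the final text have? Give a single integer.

Answer: 11

Derivation:
Hunk 1: at line 5 remove [yfjvs,oez,xepg] add [lwyst,ssb,fkh] -> 9 lines: qap pmxh zteyc xdbl xsqj lwyst ssb fkh ymhn
Hunk 2: at line 4 remove [xsqj,lwyst,ssb] add [clar,yjqoa] -> 8 lines: qap pmxh zteyc xdbl clar yjqoa fkh ymhn
Hunk 3: at line 4 remove [yjqoa] add [fsfnb,igekk,css] -> 10 lines: qap pmxh zteyc xdbl clar fsfnb igekk css fkh ymhn
Hunk 4: at line 3 remove [xdbl,clar,fsfnb] add [ckrhw] -> 8 lines: qap pmxh zteyc ckrhw igekk css fkh ymhn
Hunk 5: at line 2 remove [ckrhw,igekk] add [hqqv,cbjs] -> 8 lines: qap pmxh zteyc hqqv cbjs css fkh ymhn
Hunk 6: at line 4 remove [cbjs] add [pzcq,kppc,ynjbv] -> 10 lines: qap pmxh zteyc hqqv pzcq kppc ynjbv css fkh ymhn
Hunk 7: at line 2 remove [zteyc,hqqv] add [xscp,nkbku,rstb] -> 11 lines: qap pmxh xscp nkbku rstb pzcq kppc ynjbv css fkh ymhn
Final line count: 11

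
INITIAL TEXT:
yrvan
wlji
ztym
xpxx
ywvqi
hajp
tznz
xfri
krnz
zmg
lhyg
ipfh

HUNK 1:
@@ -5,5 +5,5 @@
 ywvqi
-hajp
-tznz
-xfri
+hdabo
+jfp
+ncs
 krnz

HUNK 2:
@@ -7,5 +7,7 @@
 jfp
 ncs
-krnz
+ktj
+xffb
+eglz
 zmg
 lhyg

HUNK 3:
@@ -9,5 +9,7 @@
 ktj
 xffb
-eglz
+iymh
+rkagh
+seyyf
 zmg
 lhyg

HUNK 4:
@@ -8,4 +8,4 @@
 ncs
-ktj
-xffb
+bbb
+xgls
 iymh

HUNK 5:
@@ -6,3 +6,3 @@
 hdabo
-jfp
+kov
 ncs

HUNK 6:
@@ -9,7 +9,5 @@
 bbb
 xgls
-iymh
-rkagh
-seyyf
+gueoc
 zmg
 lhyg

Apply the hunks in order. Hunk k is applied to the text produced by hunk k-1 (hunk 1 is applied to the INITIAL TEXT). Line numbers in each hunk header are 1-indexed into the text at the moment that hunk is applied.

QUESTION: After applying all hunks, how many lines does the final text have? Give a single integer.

Answer: 14

Derivation:
Hunk 1: at line 5 remove [hajp,tznz,xfri] add [hdabo,jfp,ncs] -> 12 lines: yrvan wlji ztym xpxx ywvqi hdabo jfp ncs krnz zmg lhyg ipfh
Hunk 2: at line 7 remove [krnz] add [ktj,xffb,eglz] -> 14 lines: yrvan wlji ztym xpxx ywvqi hdabo jfp ncs ktj xffb eglz zmg lhyg ipfh
Hunk 3: at line 9 remove [eglz] add [iymh,rkagh,seyyf] -> 16 lines: yrvan wlji ztym xpxx ywvqi hdabo jfp ncs ktj xffb iymh rkagh seyyf zmg lhyg ipfh
Hunk 4: at line 8 remove [ktj,xffb] add [bbb,xgls] -> 16 lines: yrvan wlji ztym xpxx ywvqi hdabo jfp ncs bbb xgls iymh rkagh seyyf zmg lhyg ipfh
Hunk 5: at line 6 remove [jfp] add [kov] -> 16 lines: yrvan wlji ztym xpxx ywvqi hdabo kov ncs bbb xgls iymh rkagh seyyf zmg lhyg ipfh
Hunk 6: at line 9 remove [iymh,rkagh,seyyf] add [gueoc] -> 14 lines: yrvan wlji ztym xpxx ywvqi hdabo kov ncs bbb xgls gueoc zmg lhyg ipfh
Final line count: 14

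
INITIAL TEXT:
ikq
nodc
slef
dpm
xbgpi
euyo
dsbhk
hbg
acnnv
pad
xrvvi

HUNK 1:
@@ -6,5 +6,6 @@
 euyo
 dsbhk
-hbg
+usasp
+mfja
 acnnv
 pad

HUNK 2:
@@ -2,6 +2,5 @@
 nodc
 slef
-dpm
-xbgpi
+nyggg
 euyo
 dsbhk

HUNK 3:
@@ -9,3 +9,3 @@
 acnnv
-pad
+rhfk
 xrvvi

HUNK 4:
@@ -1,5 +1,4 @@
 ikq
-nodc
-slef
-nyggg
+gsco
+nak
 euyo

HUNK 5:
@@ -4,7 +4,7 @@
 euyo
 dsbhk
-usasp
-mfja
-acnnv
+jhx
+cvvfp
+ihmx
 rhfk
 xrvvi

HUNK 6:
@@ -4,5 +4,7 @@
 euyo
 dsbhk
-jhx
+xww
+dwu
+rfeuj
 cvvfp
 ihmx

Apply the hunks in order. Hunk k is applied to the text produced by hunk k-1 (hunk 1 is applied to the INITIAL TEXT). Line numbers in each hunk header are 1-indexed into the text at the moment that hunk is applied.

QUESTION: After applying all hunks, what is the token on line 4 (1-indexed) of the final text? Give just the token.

Hunk 1: at line 6 remove [hbg] add [usasp,mfja] -> 12 lines: ikq nodc slef dpm xbgpi euyo dsbhk usasp mfja acnnv pad xrvvi
Hunk 2: at line 2 remove [dpm,xbgpi] add [nyggg] -> 11 lines: ikq nodc slef nyggg euyo dsbhk usasp mfja acnnv pad xrvvi
Hunk 3: at line 9 remove [pad] add [rhfk] -> 11 lines: ikq nodc slef nyggg euyo dsbhk usasp mfja acnnv rhfk xrvvi
Hunk 4: at line 1 remove [nodc,slef,nyggg] add [gsco,nak] -> 10 lines: ikq gsco nak euyo dsbhk usasp mfja acnnv rhfk xrvvi
Hunk 5: at line 4 remove [usasp,mfja,acnnv] add [jhx,cvvfp,ihmx] -> 10 lines: ikq gsco nak euyo dsbhk jhx cvvfp ihmx rhfk xrvvi
Hunk 6: at line 4 remove [jhx] add [xww,dwu,rfeuj] -> 12 lines: ikq gsco nak euyo dsbhk xww dwu rfeuj cvvfp ihmx rhfk xrvvi
Final line 4: euyo

Answer: euyo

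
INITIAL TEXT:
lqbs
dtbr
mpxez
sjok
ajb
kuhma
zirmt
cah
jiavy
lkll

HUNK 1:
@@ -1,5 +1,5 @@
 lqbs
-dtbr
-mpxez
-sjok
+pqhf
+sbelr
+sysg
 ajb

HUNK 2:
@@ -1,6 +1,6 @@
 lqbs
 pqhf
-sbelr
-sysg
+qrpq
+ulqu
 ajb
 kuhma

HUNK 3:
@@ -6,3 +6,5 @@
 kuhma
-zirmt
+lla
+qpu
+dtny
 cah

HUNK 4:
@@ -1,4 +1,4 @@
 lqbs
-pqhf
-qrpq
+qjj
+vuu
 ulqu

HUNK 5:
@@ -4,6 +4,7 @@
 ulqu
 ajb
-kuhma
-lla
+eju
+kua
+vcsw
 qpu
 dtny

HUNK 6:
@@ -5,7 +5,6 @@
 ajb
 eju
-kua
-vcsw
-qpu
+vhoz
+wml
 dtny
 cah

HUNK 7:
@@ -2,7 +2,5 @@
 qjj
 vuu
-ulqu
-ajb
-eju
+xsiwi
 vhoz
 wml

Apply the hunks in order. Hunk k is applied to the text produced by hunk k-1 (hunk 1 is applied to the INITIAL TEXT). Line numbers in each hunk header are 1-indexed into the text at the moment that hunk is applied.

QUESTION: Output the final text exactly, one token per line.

Answer: lqbs
qjj
vuu
xsiwi
vhoz
wml
dtny
cah
jiavy
lkll

Derivation:
Hunk 1: at line 1 remove [dtbr,mpxez,sjok] add [pqhf,sbelr,sysg] -> 10 lines: lqbs pqhf sbelr sysg ajb kuhma zirmt cah jiavy lkll
Hunk 2: at line 1 remove [sbelr,sysg] add [qrpq,ulqu] -> 10 lines: lqbs pqhf qrpq ulqu ajb kuhma zirmt cah jiavy lkll
Hunk 3: at line 6 remove [zirmt] add [lla,qpu,dtny] -> 12 lines: lqbs pqhf qrpq ulqu ajb kuhma lla qpu dtny cah jiavy lkll
Hunk 4: at line 1 remove [pqhf,qrpq] add [qjj,vuu] -> 12 lines: lqbs qjj vuu ulqu ajb kuhma lla qpu dtny cah jiavy lkll
Hunk 5: at line 4 remove [kuhma,lla] add [eju,kua,vcsw] -> 13 lines: lqbs qjj vuu ulqu ajb eju kua vcsw qpu dtny cah jiavy lkll
Hunk 6: at line 5 remove [kua,vcsw,qpu] add [vhoz,wml] -> 12 lines: lqbs qjj vuu ulqu ajb eju vhoz wml dtny cah jiavy lkll
Hunk 7: at line 2 remove [ulqu,ajb,eju] add [xsiwi] -> 10 lines: lqbs qjj vuu xsiwi vhoz wml dtny cah jiavy lkll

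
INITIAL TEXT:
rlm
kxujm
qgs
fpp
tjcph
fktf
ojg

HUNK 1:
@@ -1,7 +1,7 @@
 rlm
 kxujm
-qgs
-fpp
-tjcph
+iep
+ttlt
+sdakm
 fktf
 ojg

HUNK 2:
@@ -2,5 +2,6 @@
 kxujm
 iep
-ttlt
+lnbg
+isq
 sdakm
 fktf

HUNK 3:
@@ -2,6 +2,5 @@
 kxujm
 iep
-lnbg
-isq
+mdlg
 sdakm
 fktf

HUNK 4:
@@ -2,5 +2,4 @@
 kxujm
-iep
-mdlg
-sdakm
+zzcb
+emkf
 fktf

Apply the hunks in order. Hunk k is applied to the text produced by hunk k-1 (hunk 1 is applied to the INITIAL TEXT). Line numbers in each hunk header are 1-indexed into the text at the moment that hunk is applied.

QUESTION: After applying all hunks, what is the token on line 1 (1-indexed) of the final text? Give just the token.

Answer: rlm

Derivation:
Hunk 1: at line 1 remove [qgs,fpp,tjcph] add [iep,ttlt,sdakm] -> 7 lines: rlm kxujm iep ttlt sdakm fktf ojg
Hunk 2: at line 2 remove [ttlt] add [lnbg,isq] -> 8 lines: rlm kxujm iep lnbg isq sdakm fktf ojg
Hunk 3: at line 2 remove [lnbg,isq] add [mdlg] -> 7 lines: rlm kxujm iep mdlg sdakm fktf ojg
Hunk 4: at line 2 remove [iep,mdlg,sdakm] add [zzcb,emkf] -> 6 lines: rlm kxujm zzcb emkf fktf ojg
Final line 1: rlm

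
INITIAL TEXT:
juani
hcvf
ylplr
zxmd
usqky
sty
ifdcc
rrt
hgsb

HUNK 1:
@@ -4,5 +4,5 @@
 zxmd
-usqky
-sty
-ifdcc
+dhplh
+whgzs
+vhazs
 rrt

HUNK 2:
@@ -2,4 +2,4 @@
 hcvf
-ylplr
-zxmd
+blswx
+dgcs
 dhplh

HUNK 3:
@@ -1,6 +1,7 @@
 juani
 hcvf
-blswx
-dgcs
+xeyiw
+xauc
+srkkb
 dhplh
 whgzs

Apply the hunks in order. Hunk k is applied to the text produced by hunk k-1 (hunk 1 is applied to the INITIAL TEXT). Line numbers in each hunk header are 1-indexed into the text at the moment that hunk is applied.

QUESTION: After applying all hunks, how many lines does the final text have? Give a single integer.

Answer: 10

Derivation:
Hunk 1: at line 4 remove [usqky,sty,ifdcc] add [dhplh,whgzs,vhazs] -> 9 lines: juani hcvf ylplr zxmd dhplh whgzs vhazs rrt hgsb
Hunk 2: at line 2 remove [ylplr,zxmd] add [blswx,dgcs] -> 9 lines: juani hcvf blswx dgcs dhplh whgzs vhazs rrt hgsb
Hunk 3: at line 1 remove [blswx,dgcs] add [xeyiw,xauc,srkkb] -> 10 lines: juani hcvf xeyiw xauc srkkb dhplh whgzs vhazs rrt hgsb
Final line count: 10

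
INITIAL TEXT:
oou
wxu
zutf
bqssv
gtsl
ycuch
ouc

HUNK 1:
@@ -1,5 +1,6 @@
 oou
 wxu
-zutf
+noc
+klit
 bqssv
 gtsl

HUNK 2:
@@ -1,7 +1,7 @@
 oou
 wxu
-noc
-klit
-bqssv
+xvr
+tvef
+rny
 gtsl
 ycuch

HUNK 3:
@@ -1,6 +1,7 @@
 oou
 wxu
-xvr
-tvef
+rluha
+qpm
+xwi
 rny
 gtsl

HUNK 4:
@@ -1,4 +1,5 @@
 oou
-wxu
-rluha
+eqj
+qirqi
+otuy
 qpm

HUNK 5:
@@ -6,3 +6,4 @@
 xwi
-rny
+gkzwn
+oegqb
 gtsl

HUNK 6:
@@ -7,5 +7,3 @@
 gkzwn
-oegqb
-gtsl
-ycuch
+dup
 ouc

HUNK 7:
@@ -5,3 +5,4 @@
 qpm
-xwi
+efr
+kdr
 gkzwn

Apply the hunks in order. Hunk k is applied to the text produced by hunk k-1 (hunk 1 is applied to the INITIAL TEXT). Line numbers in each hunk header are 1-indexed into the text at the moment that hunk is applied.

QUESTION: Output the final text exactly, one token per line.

Answer: oou
eqj
qirqi
otuy
qpm
efr
kdr
gkzwn
dup
ouc

Derivation:
Hunk 1: at line 1 remove [zutf] add [noc,klit] -> 8 lines: oou wxu noc klit bqssv gtsl ycuch ouc
Hunk 2: at line 1 remove [noc,klit,bqssv] add [xvr,tvef,rny] -> 8 lines: oou wxu xvr tvef rny gtsl ycuch ouc
Hunk 3: at line 1 remove [xvr,tvef] add [rluha,qpm,xwi] -> 9 lines: oou wxu rluha qpm xwi rny gtsl ycuch ouc
Hunk 4: at line 1 remove [wxu,rluha] add [eqj,qirqi,otuy] -> 10 lines: oou eqj qirqi otuy qpm xwi rny gtsl ycuch ouc
Hunk 5: at line 6 remove [rny] add [gkzwn,oegqb] -> 11 lines: oou eqj qirqi otuy qpm xwi gkzwn oegqb gtsl ycuch ouc
Hunk 6: at line 7 remove [oegqb,gtsl,ycuch] add [dup] -> 9 lines: oou eqj qirqi otuy qpm xwi gkzwn dup ouc
Hunk 7: at line 5 remove [xwi] add [efr,kdr] -> 10 lines: oou eqj qirqi otuy qpm efr kdr gkzwn dup ouc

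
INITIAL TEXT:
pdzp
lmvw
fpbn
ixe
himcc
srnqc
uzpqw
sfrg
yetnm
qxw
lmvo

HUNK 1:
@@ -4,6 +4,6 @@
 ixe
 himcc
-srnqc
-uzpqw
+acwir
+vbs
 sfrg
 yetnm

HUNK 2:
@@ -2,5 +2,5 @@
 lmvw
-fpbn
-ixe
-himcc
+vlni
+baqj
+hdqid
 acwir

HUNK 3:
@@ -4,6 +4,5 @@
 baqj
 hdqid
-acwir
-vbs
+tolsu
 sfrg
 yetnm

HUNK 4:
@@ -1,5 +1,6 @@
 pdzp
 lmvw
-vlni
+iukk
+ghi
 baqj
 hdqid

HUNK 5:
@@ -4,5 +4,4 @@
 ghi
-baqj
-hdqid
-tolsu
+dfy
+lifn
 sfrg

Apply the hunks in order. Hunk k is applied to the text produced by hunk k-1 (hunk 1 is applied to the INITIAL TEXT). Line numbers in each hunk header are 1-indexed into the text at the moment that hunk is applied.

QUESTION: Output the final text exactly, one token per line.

Answer: pdzp
lmvw
iukk
ghi
dfy
lifn
sfrg
yetnm
qxw
lmvo

Derivation:
Hunk 1: at line 4 remove [srnqc,uzpqw] add [acwir,vbs] -> 11 lines: pdzp lmvw fpbn ixe himcc acwir vbs sfrg yetnm qxw lmvo
Hunk 2: at line 2 remove [fpbn,ixe,himcc] add [vlni,baqj,hdqid] -> 11 lines: pdzp lmvw vlni baqj hdqid acwir vbs sfrg yetnm qxw lmvo
Hunk 3: at line 4 remove [acwir,vbs] add [tolsu] -> 10 lines: pdzp lmvw vlni baqj hdqid tolsu sfrg yetnm qxw lmvo
Hunk 4: at line 1 remove [vlni] add [iukk,ghi] -> 11 lines: pdzp lmvw iukk ghi baqj hdqid tolsu sfrg yetnm qxw lmvo
Hunk 5: at line 4 remove [baqj,hdqid,tolsu] add [dfy,lifn] -> 10 lines: pdzp lmvw iukk ghi dfy lifn sfrg yetnm qxw lmvo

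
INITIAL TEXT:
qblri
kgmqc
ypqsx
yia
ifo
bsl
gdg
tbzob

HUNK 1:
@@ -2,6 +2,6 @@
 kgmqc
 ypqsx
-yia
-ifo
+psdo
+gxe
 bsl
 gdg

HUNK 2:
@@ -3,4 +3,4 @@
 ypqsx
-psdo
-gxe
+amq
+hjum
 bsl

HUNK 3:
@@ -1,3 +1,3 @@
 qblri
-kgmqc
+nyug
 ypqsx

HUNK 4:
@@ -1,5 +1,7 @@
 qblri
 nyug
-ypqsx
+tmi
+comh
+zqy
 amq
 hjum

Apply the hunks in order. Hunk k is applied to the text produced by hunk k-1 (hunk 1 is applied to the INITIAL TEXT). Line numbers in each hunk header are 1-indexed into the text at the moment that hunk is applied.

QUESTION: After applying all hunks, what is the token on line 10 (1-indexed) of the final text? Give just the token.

Hunk 1: at line 2 remove [yia,ifo] add [psdo,gxe] -> 8 lines: qblri kgmqc ypqsx psdo gxe bsl gdg tbzob
Hunk 2: at line 3 remove [psdo,gxe] add [amq,hjum] -> 8 lines: qblri kgmqc ypqsx amq hjum bsl gdg tbzob
Hunk 3: at line 1 remove [kgmqc] add [nyug] -> 8 lines: qblri nyug ypqsx amq hjum bsl gdg tbzob
Hunk 4: at line 1 remove [ypqsx] add [tmi,comh,zqy] -> 10 lines: qblri nyug tmi comh zqy amq hjum bsl gdg tbzob
Final line 10: tbzob

Answer: tbzob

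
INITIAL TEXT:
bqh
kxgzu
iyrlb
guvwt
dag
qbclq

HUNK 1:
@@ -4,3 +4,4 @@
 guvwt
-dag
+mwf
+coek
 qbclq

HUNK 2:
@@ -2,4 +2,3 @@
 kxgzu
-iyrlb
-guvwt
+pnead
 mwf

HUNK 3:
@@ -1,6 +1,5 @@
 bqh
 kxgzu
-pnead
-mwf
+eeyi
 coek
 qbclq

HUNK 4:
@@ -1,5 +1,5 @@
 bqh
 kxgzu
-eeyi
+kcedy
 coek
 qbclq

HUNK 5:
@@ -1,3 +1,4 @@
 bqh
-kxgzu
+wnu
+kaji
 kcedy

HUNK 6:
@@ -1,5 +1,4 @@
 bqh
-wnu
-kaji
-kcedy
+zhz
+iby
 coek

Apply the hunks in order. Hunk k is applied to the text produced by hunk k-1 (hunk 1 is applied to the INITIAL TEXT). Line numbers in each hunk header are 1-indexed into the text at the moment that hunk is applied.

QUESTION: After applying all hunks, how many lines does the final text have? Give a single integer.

Answer: 5

Derivation:
Hunk 1: at line 4 remove [dag] add [mwf,coek] -> 7 lines: bqh kxgzu iyrlb guvwt mwf coek qbclq
Hunk 2: at line 2 remove [iyrlb,guvwt] add [pnead] -> 6 lines: bqh kxgzu pnead mwf coek qbclq
Hunk 3: at line 1 remove [pnead,mwf] add [eeyi] -> 5 lines: bqh kxgzu eeyi coek qbclq
Hunk 4: at line 1 remove [eeyi] add [kcedy] -> 5 lines: bqh kxgzu kcedy coek qbclq
Hunk 5: at line 1 remove [kxgzu] add [wnu,kaji] -> 6 lines: bqh wnu kaji kcedy coek qbclq
Hunk 6: at line 1 remove [wnu,kaji,kcedy] add [zhz,iby] -> 5 lines: bqh zhz iby coek qbclq
Final line count: 5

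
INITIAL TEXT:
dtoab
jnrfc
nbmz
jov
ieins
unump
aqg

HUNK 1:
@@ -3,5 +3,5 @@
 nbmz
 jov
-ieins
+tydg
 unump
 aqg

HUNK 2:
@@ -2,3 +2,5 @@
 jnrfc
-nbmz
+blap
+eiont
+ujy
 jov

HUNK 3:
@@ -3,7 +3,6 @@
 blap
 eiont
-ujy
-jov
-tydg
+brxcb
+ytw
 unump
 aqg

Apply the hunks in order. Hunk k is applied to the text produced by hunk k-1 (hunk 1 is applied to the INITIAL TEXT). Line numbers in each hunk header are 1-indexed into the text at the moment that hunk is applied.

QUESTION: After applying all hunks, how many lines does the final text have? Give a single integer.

Answer: 8

Derivation:
Hunk 1: at line 3 remove [ieins] add [tydg] -> 7 lines: dtoab jnrfc nbmz jov tydg unump aqg
Hunk 2: at line 2 remove [nbmz] add [blap,eiont,ujy] -> 9 lines: dtoab jnrfc blap eiont ujy jov tydg unump aqg
Hunk 3: at line 3 remove [ujy,jov,tydg] add [brxcb,ytw] -> 8 lines: dtoab jnrfc blap eiont brxcb ytw unump aqg
Final line count: 8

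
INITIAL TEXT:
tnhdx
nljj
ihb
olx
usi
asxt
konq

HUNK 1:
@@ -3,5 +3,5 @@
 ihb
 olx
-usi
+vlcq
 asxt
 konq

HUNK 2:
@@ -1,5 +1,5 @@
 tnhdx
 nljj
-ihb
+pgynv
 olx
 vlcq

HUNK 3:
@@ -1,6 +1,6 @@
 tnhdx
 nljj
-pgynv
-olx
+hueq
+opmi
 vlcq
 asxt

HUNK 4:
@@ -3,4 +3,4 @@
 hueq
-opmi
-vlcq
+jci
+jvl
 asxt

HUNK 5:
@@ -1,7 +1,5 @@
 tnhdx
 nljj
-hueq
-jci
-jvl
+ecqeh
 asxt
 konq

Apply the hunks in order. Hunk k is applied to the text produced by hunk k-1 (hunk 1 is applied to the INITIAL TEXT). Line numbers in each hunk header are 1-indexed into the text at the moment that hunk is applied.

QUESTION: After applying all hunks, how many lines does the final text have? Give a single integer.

Answer: 5

Derivation:
Hunk 1: at line 3 remove [usi] add [vlcq] -> 7 lines: tnhdx nljj ihb olx vlcq asxt konq
Hunk 2: at line 1 remove [ihb] add [pgynv] -> 7 lines: tnhdx nljj pgynv olx vlcq asxt konq
Hunk 3: at line 1 remove [pgynv,olx] add [hueq,opmi] -> 7 lines: tnhdx nljj hueq opmi vlcq asxt konq
Hunk 4: at line 3 remove [opmi,vlcq] add [jci,jvl] -> 7 lines: tnhdx nljj hueq jci jvl asxt konq
Hunk 5: at line 1 remove [hueq,jci,jvl] add [ecqeh] -> 5 lines: tnhdx nljj ecqeh asxt konq
Final line count: 5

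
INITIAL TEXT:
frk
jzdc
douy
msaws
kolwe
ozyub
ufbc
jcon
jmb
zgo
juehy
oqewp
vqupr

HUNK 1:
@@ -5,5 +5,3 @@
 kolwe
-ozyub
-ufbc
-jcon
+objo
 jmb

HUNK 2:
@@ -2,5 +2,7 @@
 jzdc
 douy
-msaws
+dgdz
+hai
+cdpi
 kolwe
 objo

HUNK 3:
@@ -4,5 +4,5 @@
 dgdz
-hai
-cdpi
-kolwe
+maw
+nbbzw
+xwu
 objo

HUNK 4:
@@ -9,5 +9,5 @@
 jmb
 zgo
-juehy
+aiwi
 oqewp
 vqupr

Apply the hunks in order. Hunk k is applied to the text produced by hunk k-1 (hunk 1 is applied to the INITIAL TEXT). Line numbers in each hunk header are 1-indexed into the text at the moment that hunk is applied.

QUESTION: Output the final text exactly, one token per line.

Hunk 1: at line 5 remove [ozyub,ufbc,jcon] add [objo] -> 11 lines: frk jzdc douy msaws kolwe objo jmb zgo juehy oqewp vqupr
Hunk 2: at line 2 remove [msaws] add [dgdz,hai,cdpi] -> 13 lines: frk jzdc douy dgdz hai cdpi kolwe objo jmb zgo juehy oqewp vqupr
Hunk 3: at line 4 remove [hai,cdpi,kolwe] add [maw,nbbzw,xwu] -> 13 lines: frk jzdc douy dgdz maw nbbzw xwu objo jmb zgo juehy oqewp vqupr
Hunk 4: at line 9 remove [juehy] add [aiwi] -> 13 lines: frk jzdc douy dgdz maw nbbzw xwu objo jmb zgo aiwi oqewp vqupr

Answer: frk
jzdc
douy
dgdz
maw
nbbzw
xwu
objo
jmb
zgo
aiwi
oqewp
vqupr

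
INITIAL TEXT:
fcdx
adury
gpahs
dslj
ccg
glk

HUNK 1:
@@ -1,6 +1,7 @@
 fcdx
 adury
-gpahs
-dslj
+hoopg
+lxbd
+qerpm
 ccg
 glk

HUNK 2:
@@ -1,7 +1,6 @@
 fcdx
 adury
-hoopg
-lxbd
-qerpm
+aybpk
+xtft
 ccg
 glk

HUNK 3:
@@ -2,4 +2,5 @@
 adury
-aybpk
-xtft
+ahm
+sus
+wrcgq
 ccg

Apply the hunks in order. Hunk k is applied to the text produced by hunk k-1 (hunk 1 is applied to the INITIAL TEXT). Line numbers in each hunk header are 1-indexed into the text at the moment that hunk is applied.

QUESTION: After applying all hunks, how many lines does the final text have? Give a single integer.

Answer: 7

Derivation:
Hunk 1: at line 1 remove [gpahs,dslj] add [hoopg,lxbd,qerpm] -> 7 lines: fcdx adury hoopg lxbd qerpm ccg glk
Hunk 2: at line 1 remove [hoopg,lxbd,qerpm] add [aybpk,xtft] -> 6 lines: fcdx adury aybpk xtft ccg glk
Hunk 3: at line 2 remove [aybpk,xtft] add [ahm,sus,wrcgq] -> 7 lines: fcdx adury ahm sus wrcgq ccg glk
Final line count: 7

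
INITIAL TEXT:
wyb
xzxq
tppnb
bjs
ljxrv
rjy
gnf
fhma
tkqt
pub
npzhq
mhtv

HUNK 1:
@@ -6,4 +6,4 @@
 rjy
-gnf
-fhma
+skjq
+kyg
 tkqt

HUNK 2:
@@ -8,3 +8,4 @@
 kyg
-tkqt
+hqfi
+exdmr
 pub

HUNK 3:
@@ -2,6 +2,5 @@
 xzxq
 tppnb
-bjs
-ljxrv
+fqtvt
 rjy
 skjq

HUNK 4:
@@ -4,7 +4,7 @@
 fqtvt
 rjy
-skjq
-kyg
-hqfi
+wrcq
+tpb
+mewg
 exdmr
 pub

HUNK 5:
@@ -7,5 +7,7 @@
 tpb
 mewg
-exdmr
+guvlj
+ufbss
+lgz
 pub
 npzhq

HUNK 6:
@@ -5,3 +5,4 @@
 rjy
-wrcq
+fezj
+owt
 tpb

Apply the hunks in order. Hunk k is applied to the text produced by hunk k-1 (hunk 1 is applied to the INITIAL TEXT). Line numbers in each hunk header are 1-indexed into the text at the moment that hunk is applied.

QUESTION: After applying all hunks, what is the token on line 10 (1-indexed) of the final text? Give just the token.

Hunk 1: at line 6 remove [gnf,fhma] add [skjq,kyg] -> 12 lines: wyb xzxq tppnb bjs ljxrv rjy skjq kyg tkqt pub npzhq mhtv
Hunk 2: at line 8 remove [tkqt] add [hqfi,exdmr] -> 13 lines: wyb xzxq tppnb bjs ljxrv rjy skjq kyg hqfi exdmr pub npzhq mhtv
Hunk 3: at line 2 remove [bjs,ljxrv] add [fqtvt] -> 12 lines: wyb xzxq tppnb fqtvt rjy skjq kyg hqfi exdmr pub npzhq mhtv
Hunk 4: at line 4 remove [skjq,kyg,hqfi] add [wrcq,tpb,mewg] -> 12 lines: wyb xzxq tppnb fqtvt rjy wrcq tpb mewg exdmr pub npzhq mhtv
Hunk 5: at line 7 remove [exdmr] add [guvlj,ufbss,lgz] -> 14 lines: wyb xzxq tppnb fqtvt rjy wrcq tpb mewg guvlj ufbss lgz pub npzhq mhtv
Hunk 6: at line 5 remove [wrcq] add [fezj,owt] -> 15 lines: wyb xzxq tppnb fqtvt rjy fezj owt tpb mewg guvlj ufbss lgz pub npzhq mhtv
Final line 10: guvlj

Answer: guvlj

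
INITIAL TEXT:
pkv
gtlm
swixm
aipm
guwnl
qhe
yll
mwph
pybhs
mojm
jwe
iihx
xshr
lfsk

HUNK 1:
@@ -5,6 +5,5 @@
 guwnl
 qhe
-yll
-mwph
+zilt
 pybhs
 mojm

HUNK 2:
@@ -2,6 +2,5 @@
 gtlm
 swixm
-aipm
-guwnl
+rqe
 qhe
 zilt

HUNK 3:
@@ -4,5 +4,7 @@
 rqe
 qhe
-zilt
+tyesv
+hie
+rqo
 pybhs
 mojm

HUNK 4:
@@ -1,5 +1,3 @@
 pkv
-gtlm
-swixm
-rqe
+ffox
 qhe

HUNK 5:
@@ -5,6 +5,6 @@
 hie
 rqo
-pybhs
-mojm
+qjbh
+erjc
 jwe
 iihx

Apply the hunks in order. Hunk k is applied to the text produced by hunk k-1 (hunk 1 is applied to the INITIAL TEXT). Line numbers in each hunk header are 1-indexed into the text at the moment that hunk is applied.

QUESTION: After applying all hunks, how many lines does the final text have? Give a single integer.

Answer: 12

Derivation:
Hunk 1: at line 5 remove [yll,mwph] add [zilt] -> 13 lines: pkv gtlm swixm aipm guwnl qhe zilt pybhs mojm jwe iihx xshr lfsk
Hunk 2: at line 2 remove [aipm,guwnl] add [rqe] -> 12 lines: pkv gtlm swixm rqe qhe zilt pybhs mojm jwe iihx xshr lfsk
Hunk 3: at line 4 remove [zilt] add [tyesv,hie,rqo] -> 14 lines: pkv gtlm swixm rqe qhe tyesv hie rqo pybhs mojm jwe iihx xshr lfsk
Hunk 4: at line 1 remove [gtlm,swixm,rqe] add [ffox] -> 12 lines: pkv ffox qhe tyesv hie rqo pybhs mojm jwe iihx xshr lfsk
Hunk 5: at line 5 remove [pybhs,mojm] add [qjbh,erjc] -> 12 lines: pkv ffox qhe tyesv hie rqo qjbh erjc jwe iihx xshr lfsk
Final line count: 12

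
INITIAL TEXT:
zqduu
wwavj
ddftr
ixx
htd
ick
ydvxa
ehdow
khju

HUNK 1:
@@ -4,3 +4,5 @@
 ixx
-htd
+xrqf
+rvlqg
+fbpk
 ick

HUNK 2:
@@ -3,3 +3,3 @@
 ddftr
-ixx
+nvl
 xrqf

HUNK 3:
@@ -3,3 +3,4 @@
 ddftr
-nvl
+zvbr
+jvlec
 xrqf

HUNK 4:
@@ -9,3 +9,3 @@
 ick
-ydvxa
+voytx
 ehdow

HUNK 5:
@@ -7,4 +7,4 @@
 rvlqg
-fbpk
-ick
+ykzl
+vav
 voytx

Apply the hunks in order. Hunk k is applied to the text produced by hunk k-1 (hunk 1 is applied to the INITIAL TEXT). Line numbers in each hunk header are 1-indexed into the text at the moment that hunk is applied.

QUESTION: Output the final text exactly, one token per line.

Hunk 1: at line 4 remove [htd] add [xrqf,rvlqg,fbpk] -> 11 lines: zqduu wwavj ddftr ixx xrqf rvlqg fbpk ick ydvxa ehdow khju
Hunk 2: at line 3 remove [ixx] add [nvl] -> 11 lines: zqduu wwavj ddftr nvl xrqf rvlqg fbpk ick ydvxa ehdow khju
Hunk 3: at line 3 remove [nvl] add [zvbr,jvlec] -> 12 lines: zqduu wwavj ddftr zvbr jvlec xrqf rvlqg fbpk ick ydvxa ehdow khju
Hunk 4: at line 9 remove [ydvxa] add [voytx] -> 12 lines: zqduu wwavj ddftr zvbr jvlec xrqf rvlqg fbpk ick voytx ehdow khju
Hunk 5: at line 7 remove [fbpk,ick] add [ykzl,vav] -> 12 lines: zqduu wwavj ddftr zvbr jvlec xrqf rvlqg ykzl vav voytx ehdow khju

Answer: zqduu
wwavj
ddftr
zvbr
jvlec
xrqf
rvlqg
ykzl
vav
voytx
ehdow
khju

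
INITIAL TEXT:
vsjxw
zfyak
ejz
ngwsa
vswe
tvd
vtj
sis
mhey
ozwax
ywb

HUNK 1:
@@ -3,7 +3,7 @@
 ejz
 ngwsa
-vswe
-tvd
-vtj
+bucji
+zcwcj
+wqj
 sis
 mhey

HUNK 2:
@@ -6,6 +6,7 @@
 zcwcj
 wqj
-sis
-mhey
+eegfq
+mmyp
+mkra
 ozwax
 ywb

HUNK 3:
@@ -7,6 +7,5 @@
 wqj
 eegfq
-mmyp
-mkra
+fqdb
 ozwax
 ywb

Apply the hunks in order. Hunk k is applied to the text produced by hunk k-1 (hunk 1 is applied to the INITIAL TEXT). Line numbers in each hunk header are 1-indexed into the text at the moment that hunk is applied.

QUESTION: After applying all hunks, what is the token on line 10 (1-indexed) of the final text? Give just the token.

Hunk 1: at line 3 remove [vswe,tvd,vtj] add [bucji,zcwcj,wqj] -> 11 lines: vsjxw zfyak ejz ngwsa bucji zcwcj wqj sis mhey ozwax ywb
Hunk 2: at line 6 remove [sis,mhey] add [eegfq,mmyp,mkra] -> 12 lines: vsjxw zfyak ejz ngwsa bucji zcwcj wqj eegfq mmyp mkra ozwax ywb
Hunk 3: at line 7 remove [mmyp,mkra] add [fqdb] -> 11 lines: vsjxw zfyak ejz ngwsa bucji zcwcj wqj eegfq fqdb ozwax ywb
Final line 10: ozwax

Answer: ozwax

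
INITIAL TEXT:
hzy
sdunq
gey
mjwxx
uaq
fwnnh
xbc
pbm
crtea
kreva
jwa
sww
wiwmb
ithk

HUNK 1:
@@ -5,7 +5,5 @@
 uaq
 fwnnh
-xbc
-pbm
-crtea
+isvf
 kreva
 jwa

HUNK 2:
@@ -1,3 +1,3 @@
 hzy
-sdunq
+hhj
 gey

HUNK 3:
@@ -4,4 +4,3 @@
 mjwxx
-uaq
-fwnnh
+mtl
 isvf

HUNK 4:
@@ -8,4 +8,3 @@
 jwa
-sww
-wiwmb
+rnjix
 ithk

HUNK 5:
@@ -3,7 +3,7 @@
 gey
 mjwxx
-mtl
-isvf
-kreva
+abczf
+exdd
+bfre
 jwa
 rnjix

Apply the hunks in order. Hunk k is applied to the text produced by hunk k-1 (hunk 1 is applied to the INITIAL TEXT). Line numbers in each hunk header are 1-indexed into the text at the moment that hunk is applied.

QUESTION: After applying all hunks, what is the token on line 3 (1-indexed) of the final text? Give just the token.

Hunk 1: at line 5 remove [xbc,pbm,crtea] add [isvf] -> 12 lines: hzy sdunq gey mjwxx uaq fwnnh isvf kreva jwa sww wiwmb ithk
Hunk 2: at line 1 remove [sdunq] add [hhj] -> 12 lines: hzy hhj gey mjwxx uaq fwnnh isvf kreva jwa sww wiwmb ithk
Hunk 3: at line 4 remove [uaq,fwnnh] add [mtl] -> 11 lines: hzy hhj gey mjwxx mtl isvf kreva jwa sww wiwmb ithk
Hunk 4: at line 8 remove [sww,wiwmb] add [rnjix] -> 10 lines: hzy hhj gey mjwxx mtl isvf kreva jwa rnjix ithk
Hunk 5: at line 3 remove [mtl,isvf,kreva] add [abczf,exdd,bfre] -> 10 lines: hzy hhj gey mjwxx abczf exdd bfre jwa rnjix ithk
Final line 3: gey

Answer: gey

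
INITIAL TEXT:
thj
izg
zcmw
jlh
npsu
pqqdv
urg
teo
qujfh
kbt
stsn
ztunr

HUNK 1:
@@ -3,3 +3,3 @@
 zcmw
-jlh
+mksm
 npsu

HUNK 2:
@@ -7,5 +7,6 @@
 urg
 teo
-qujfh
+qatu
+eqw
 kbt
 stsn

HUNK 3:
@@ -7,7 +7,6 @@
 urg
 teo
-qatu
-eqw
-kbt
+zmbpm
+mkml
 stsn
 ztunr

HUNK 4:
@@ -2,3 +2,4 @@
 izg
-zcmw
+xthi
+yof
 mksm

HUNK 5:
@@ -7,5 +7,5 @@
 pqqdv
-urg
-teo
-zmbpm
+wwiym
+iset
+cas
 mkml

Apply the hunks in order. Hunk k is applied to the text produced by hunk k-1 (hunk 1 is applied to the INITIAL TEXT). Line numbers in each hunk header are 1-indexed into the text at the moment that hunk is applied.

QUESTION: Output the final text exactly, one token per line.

Hunk 1: at line 3 remove [jlh] add [mksm] -> 12 lines: thj izg zcmw mksm npsu pqqdv urg teo qujfh kbt stsn ztunr
Hunk 2: at line 7 remove [qujfh] add [qatu,eqw] -> 13 lines: thj izg zcmw mksm npsu pqqdv urg teo qatu eqw kbt stsn ztunr
Hunk 3: at line 7 remove [qatu,eqw,kbt] add [zmbpm,mkml] -> 12 lines: thj izg zcmw mksm npsu pqqdv urg teo zmbpm mkml stsn ztunr
Hunk 4: at line 2 remove [zcmw] add [xthi,yof] -> 13 lines: thj izg xthi yof mksm npsu pqqdv urg teo zmbpm mkml stsn ztunr
Hunk 5: at line 7 remove [urg,teo,zmbpm] add [wwiym,iset,cas] -> 13 lines: thj izg xthi yof mksm npsu pqqdv wwiym iset cas mkml stsn ztunr

Answer: thj
izg
xthi
yof
mksm
npsu
pqqdv
wwiym
iset
cas
mkml
stsn
ztunr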